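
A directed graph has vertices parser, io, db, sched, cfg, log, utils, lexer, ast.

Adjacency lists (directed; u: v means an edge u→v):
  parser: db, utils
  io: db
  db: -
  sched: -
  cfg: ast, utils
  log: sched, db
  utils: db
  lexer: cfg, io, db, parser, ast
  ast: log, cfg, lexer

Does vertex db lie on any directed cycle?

db lies on a cycle iff there is a path from db back to itself.
Exploring from db, it never reaches itself; equivalently, its strongly connected component is a singleton.

No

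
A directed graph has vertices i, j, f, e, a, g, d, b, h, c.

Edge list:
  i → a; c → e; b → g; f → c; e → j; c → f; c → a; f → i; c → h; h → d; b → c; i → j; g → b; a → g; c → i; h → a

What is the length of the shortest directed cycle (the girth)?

2

For each vertex v, BFS finds the shortest path from v back to v.
The shortest such closed walk is b → g → b, length 2.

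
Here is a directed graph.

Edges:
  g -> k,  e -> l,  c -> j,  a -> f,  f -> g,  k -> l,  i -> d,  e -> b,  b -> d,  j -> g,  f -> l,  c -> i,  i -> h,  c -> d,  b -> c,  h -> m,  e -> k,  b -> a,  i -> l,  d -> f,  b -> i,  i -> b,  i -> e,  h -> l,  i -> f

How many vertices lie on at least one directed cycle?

4

A vertex is on a directed cycle iff it belongs to a strongly connected component of size ≥ 2 (or has a self-loop).
The vertices on cycles are {b, c, e, i} — 4 in total.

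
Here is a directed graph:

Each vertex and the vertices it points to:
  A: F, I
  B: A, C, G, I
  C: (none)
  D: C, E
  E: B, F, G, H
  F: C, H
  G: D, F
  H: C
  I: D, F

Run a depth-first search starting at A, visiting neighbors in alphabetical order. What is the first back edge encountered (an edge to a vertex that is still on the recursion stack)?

B->A

DFS from A (visiting neighbors in alphabetical order); mark gray on enter, black on exit:
A gray
  F gray
    C gray
    C black
    H gray
      H→C: C black — skip
    H black
  F black
  I gray
    D gray
      D→C: C black — skip
      E gray
        B gray
          B→A: A is gray → back edge
First back edge: B → A.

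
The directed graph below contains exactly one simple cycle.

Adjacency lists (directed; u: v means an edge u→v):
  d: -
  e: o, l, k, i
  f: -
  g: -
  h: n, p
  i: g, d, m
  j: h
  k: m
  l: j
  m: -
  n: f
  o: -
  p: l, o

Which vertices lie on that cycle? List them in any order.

h, j, l, p

DFS with gray/black marking from l:
l gray
  j gray
    h gray
      n gray
        f gray
        f black
      n black
      p gray
        p→l: l is gray → back edge
Back edge closes the cycle l → j → h → p → l; its vertices are {h, j, l, p}.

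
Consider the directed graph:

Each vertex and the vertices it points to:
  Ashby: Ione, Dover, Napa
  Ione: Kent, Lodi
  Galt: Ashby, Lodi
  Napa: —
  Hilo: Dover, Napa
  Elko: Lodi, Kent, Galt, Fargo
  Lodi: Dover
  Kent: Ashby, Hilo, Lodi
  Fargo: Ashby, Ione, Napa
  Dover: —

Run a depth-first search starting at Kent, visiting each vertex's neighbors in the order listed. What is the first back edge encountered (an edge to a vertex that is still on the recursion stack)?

Ione->Kent

DFS from Kent (visiting each vertex's neighbors in the order listed); mark gray on enter, black on exit:
Kent gray
  Ashby gray
    Ione gray
      Ione→Kent: Kent is gray → back edge
First back edge: Ione → Kent.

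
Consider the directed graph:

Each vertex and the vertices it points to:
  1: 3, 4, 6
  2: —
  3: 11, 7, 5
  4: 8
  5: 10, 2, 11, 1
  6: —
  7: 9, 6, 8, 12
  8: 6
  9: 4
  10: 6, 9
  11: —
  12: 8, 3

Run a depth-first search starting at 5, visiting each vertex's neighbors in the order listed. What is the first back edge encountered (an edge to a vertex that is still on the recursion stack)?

12→3

DFS from 5 (visiting each vertex's neighbors in the order listed); mark gray on enter, black on exit:
5 gray
  10 gray
    6 gray
    6 black
    9 gray
      4 gray
        8 gray
          8→6: 6 black — skip
        8 black
      4 black
    9 black
  10 black
  2 gray
  2 black
  11 gray
  11 black
  1 gray
    3 gray
      3→11: 11 black — skip
      7 gray
        7→9: 9 black — skip
        7→6: 6 black — skip
        7→8: 8 black — skip
        12 gray
          12→8: 8 black — skip
          12→3: 3 is gray → back edge
First back edge: 12 → 3.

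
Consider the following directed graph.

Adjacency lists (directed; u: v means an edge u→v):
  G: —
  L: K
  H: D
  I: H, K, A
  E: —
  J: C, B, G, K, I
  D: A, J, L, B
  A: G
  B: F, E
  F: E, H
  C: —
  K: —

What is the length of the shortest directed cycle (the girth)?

For each vertex v, BFS finds the shortest path from v back to v.
The shortest such closed walk is D → J → I → H → D, length 4.

4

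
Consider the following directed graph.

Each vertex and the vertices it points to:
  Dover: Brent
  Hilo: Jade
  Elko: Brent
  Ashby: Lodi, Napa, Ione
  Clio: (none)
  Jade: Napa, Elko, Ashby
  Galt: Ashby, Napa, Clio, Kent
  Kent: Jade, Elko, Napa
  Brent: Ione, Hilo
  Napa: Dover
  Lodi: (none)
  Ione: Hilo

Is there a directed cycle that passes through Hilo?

Hilo is on a cycle iff Hilo can reach itself via ≥1 edge.
Hilo → Jade → Elko → Brent → Hilo — yes.

Yes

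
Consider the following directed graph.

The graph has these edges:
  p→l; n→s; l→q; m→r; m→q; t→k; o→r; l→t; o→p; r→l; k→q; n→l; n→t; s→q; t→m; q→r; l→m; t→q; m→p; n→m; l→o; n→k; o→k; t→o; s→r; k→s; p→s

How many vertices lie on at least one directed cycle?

9

A vertex is on a directed cycle iff it belongs to a strongly connected component of size ≥ 2 (or has a self-loop).
The vertices on cycles are {k, l, m, o, p, q, r, s, t} — 9 in total.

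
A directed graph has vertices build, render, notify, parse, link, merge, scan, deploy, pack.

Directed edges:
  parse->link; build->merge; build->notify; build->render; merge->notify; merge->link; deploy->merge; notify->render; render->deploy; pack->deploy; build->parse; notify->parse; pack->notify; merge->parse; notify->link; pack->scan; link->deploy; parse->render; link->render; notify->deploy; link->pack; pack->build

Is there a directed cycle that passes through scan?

No

scan lies on a cycle iff there is a path from scan back to itself.
Exploring from scan, it never reaches itself; equivalently, its strongly connected component is a singleton.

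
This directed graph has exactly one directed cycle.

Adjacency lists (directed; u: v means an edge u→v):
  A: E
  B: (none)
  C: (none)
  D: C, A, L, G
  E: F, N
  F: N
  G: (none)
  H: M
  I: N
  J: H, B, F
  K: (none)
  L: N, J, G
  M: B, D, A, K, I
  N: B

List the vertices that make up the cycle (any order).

D, H, J, L, M

DFS with gray/black marking from M:
M gray
  B gray
  B black
  D gray
    C gray
    C black
    A gray
      E gray
        F gray
          N gray
            N→B: B black — skip
          N black
        F black
        E→N: N black — skip
      E black
    A black
    L gray
      L→N: N black — skip
      J gray
        H gray
          H→M: M is gray → back edge
Back edge closes the cycle M → D → L → J → H → M; its vertices are {D, H, J, L, M}.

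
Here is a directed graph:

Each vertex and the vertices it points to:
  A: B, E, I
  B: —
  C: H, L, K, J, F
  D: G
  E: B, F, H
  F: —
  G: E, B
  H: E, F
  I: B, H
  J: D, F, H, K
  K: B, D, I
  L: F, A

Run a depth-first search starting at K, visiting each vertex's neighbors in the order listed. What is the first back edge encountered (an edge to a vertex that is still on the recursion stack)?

H→E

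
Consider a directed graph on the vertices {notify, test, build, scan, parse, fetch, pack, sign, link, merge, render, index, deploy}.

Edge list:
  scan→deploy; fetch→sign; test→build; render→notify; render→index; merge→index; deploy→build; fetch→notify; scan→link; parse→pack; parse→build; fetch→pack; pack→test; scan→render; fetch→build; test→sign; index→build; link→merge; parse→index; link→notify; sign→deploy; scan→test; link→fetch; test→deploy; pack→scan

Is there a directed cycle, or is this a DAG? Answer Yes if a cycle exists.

Yes

DFS with white/gray/black marking, starting from render:
render gray
  index gray
    build gray
    build black
  index black
  notify gray
  notify black
render black
test gray
  deploy gray
    deploy→build: build black — skip
  deploy black
  sign gray
    sign→deploy: deploy black — skip
  sign black
  test→build: build black — skip
test black
scan gray
  link gray
    link→notify: notify black — skip
    merge gray
      merge→index: index black — skip
    merge black
    fetch gray
      pack gray
        pack→test: test black — skip
        pack→scan: scan is gray → back edge
Back edge found, so a cycle exists: scan → link → fetch → pack → scan.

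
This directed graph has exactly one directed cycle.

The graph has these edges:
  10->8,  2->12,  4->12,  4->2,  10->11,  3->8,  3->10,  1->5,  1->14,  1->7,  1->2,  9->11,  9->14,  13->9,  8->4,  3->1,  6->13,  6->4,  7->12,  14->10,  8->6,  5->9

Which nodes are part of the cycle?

6, 8, 9, 10, 13, 14

DFS with gray/black marking from 8:
8 gray
  4 gray
    12 gray
    12 black
    2 gray
      2→12: 12 black — skip
    2 black
  4 black
  6 gray
    6→4: 4 black — skip
    13 gray
      9 gray
        14 gray
          10 gray
            11 gray
            11 black
            10→8: 8 is gray → back edge
Back edge closes the cycle 8 → 6 → 13 → 9 → 14 → 10 → 8; its vertices are {6, 8, 9, 10, 13, 14}.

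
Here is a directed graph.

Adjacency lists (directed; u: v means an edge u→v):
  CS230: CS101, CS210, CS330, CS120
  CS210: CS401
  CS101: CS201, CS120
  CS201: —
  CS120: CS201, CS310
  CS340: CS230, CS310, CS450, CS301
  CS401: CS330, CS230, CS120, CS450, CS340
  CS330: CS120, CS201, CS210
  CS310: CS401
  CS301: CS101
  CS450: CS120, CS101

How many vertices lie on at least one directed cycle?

10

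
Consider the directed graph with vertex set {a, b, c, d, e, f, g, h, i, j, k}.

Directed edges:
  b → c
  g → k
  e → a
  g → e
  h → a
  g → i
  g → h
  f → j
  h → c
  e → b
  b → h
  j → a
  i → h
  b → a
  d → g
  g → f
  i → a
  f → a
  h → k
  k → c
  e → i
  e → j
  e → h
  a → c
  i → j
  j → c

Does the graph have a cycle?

No

DFS with white/gray/black marking, starting from d:
d gray
  g gray
    k gray
      c gray
      c black
    k black
    f gray
      a gray
        a→c: c black — skip
      a black
      j gray
        j→c: c black — skip
        j→a: a black — skip
      j black
    f black
    i gray
      i→j: j black — skip
      i→a: a black — skip
      h gray
        h→c: c black — skip
        h→k: k black — skip
        h→a: a black — skip
      h black
    i black
    g→h: h black — skip
    e gray
      e→a: a black — skip
      e→h: h black — skip
      e→j: j black — skip
      b gray
        b→h: h black — skip
        b→c: c black — skip
        b→a: a black — skip
      b black
      e→i: i black — skip
    e black
  g black
d black
Every edge goes to a white or black vertex — no back edge, so the graph is acyclic.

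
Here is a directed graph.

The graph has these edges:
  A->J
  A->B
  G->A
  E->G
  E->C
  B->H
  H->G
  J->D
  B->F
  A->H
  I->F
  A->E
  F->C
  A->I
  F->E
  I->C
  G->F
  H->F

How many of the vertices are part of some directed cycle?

7

A vertex is on a directed cycle iff it belongs to a strongly connected component of size ≥ 2 (or has a self-loop).
The vertices on cycles are {A, B, E, F, G, H, I} — 7 in total.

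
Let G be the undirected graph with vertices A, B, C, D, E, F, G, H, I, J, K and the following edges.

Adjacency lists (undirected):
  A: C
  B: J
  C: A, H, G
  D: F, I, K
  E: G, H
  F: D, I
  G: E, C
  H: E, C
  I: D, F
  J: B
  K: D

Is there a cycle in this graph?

DFS, tracking each vertex's parent; an edge to a visited non-parent vertex closes a cycle.
Start from I:
visit I (parent –)
  visit D (parent I)
    visit F (parent D)
      F–D: parent, skip
      F–I: I visited and ≠ parent → cycle
Cycle: I – D – F – I.

Yes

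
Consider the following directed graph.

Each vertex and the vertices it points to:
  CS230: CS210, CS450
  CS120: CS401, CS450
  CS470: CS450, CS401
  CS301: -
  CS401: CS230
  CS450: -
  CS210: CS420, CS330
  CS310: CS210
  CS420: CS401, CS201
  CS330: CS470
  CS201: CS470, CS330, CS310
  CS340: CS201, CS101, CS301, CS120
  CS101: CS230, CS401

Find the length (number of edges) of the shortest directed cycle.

For each vertex v, BFS finds the shortest path from v back to v.
The shortest such closed walk is CS201 → CS310 → CS210 → CS420 → CS201, length 4.

4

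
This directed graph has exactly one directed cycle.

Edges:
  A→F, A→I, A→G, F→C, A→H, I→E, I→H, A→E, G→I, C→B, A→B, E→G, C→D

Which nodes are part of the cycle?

DFS with gray/black marking from E:
E gray
  G gray
    I gray
      I→E: E is gray → back edge
Back edge closes the cycle E → G → I → E; its vertices are {E, G, I}.

E, G, I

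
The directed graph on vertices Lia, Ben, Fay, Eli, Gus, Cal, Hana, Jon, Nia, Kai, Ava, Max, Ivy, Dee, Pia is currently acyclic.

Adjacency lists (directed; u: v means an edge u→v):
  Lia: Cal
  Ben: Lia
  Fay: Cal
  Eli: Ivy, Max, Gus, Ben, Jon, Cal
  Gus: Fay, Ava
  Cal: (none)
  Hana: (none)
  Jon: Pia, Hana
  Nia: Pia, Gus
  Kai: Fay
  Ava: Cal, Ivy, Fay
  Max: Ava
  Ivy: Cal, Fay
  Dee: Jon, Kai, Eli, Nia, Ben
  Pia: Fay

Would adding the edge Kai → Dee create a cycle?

Yes

Adding Kai→Dee creates a cycle iff Dee can already reach Kai.
Path from Dee: Dee → Kai.
So Dee → … → Kai → Dee is a cycle.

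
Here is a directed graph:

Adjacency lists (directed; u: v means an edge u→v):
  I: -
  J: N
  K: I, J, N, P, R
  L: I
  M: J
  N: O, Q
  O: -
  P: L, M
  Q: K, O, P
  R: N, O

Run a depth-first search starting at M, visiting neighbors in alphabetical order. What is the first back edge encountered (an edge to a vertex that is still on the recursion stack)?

K→J

DFS from M (visiting neighbors in alphabetical order); mark gray on enter, black on exit:
M gray
  J gray
    N gray
      O gray
      O black
      Q gray
        K gray
          I gray
          I black
          K→J: J is gray → back edge
First back edge: K → J.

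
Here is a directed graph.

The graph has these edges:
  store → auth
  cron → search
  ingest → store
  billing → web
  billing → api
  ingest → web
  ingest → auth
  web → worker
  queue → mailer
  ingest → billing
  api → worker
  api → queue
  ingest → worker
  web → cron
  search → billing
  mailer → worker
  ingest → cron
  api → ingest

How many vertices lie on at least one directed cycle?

6

A vertex is on a directed cycle iff it belongs to a strongly connected component of size ≥ 2 (or has a self-loop).
The vertices on cycles are {api, web, cron, ingest, search, billing} — 6 in total.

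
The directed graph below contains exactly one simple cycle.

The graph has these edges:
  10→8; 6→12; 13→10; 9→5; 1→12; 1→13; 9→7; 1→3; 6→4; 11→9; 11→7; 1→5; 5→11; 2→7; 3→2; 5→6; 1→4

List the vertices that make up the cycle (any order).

5, 9, 11

DFS with gray/black marking from 5:
5 gray
  11 gray
    9 gray
      9→5: 5 is gray → back edge
Back edge closes the cycle 5 → 11 → 9 → 5; its vertices are {5, 9, 11}.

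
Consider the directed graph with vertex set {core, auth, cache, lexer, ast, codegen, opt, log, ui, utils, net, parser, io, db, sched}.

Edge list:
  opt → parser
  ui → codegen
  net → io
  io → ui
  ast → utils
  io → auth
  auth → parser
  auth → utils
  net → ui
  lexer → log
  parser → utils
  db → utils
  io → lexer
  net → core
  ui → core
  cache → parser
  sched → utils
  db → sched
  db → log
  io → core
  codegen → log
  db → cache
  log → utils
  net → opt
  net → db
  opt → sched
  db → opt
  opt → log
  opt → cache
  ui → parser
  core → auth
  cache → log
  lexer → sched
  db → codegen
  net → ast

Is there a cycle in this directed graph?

DFS with white/gray/black marking, starting from log:
log gray
  utils gray
  utils black
log black
core gray
  auth gray
    parser gray
      parser→utils: utils black — skip
    parser black
    auth→utils: utils black — skip
  auth black
core black
cache gray
  cache→log: log black — skip
  cache→parser: parser black — skip
cache black
lexer gray
  sched gray
    sched→utils: utils black — skip
  sched black
  lexer→log: log black — skip
lexer black
ast gray
  ast→utils: utils black — skip
ast black
codegen gray
  codegen→log: log black — skip
codegen black
opt gray
  opt→log: log black — skip
  opt→cache: cache black — skip
  opt→sched: sched black — skip
  opt→parser: parser black — skip
opt black
ui gray
  ui→codegen: codegen black — skip
  ui→parser: parser black — skip
  ui→core: core black — skip
ui black
net gray
  net→core: core black — skip
  io gray
    io→lexer: lexer black — skip
    io→auth: auth black — skip
    io→core: core black — skip
    io→ui: ui black — skip
  io black
  db gray
    db→utils: utils black — skip
    db→sched: sched black — skip
    db→log: log black — skip
    db→codegen: codegen black — skip
    db→opt: opt black — skip
    db→cache: cache black — skip
  db black
  net→opt: opt black — skip
  net→ui: ui black — skip
  net→ast: ast black — skip
net black
Every edge goes to a white or black vertex — no back edge, so the graph is acyclic.

No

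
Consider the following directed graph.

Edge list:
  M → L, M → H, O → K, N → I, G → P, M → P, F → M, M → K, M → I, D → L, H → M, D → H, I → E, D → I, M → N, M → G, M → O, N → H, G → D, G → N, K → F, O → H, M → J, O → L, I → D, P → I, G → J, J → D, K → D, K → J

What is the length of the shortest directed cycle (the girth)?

2

For each vertex v, BFS finds the shortest path from v back to v.
The shortest such closed walk is M → H → M, length 2.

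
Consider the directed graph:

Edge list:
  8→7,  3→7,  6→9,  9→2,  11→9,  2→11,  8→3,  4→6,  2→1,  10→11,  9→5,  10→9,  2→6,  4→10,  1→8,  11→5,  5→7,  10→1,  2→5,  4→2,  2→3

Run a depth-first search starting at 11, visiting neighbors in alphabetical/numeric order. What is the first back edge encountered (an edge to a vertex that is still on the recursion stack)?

6→9

DFS from 11 (visiting neighbors in alphabetical/numeric order); mark gray on enter, black on exit:
11 gray
  5 gray
    7 gray
    7 black
  5 black
  9 gray
    2 gray
      1 gray
        8 gray
          3 gray
            3→7: 7 black — skip
          3 black
          8→7: 7 black — skip
        8 black
      1 black
      2→3: 3 black — skip
      2→5: 5 black — skip
      6 gray
        6→9: 9 is gray → back edge
First back edge: 6 → 9.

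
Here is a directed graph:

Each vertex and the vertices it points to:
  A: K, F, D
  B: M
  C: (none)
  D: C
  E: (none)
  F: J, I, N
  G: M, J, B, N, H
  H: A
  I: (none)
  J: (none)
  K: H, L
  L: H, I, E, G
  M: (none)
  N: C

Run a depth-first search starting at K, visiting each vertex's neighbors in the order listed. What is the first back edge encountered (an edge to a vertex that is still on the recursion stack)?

A->K

DFS from K (visiting each vertex's neighbors in the order listed); mark gray on enter, black on exit:
K gray
  H gray
    A gray
      A→K: K is gray → back edge
First back edge: A → K.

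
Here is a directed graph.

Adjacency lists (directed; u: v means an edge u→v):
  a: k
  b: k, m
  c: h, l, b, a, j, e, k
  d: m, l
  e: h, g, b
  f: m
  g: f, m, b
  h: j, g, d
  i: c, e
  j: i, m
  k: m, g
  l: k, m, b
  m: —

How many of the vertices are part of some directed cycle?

8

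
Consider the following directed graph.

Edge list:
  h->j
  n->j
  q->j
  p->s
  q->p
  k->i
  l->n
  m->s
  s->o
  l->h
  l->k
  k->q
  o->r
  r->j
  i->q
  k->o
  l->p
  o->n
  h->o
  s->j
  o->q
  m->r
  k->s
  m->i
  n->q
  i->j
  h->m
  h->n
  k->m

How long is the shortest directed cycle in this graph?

4

For each vertex v, BFS finds the shortest path from v back to v.
The shortest such closed walk is o → q → p → s → o, length 4.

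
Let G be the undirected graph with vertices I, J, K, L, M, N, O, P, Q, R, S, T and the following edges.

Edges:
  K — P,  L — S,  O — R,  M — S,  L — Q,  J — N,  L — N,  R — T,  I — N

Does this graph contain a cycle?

No

DFS, tracking each vertex's parent; an edge to a visited non-parent vertex closes a cycle.
Start from M:
visit M (parent –)
  visit S (parent M)
    visit L (parent S)
      visit Q (parent L)
        Q–L: parent, skip
      visit N (parent L)
        N–L: parent, skip
        visit I (parent N)
          I–N: parent, skip
        visit J (parent N)
          J–N: parent, skip
      L–S: parent, skip
    S–M: parent, skip
visit K (parent –)
  visit P (parent K)
    P–K: parent, skip
visit O (parent –)
  visit R (parent O)
    visit T (parent R)
      T–R: parent, skip
    R–O: parent, skip
No non-parent visited neighbor found — the graph is a forest.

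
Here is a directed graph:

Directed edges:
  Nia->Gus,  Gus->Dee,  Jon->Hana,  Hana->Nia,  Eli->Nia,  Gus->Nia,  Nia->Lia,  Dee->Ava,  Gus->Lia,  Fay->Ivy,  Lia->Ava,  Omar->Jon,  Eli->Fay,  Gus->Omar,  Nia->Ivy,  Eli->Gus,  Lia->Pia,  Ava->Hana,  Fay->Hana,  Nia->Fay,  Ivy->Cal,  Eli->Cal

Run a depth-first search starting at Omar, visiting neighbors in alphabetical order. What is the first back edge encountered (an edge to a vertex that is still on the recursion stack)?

DFS from Omar (visiting neighbors in alphabetical order); mark gray on enter, black on exit:
Omar gray
  Jon gray
    Hana gray
      Nia gray
        Fay gray
          Fay→Hana: Hana is gray → back edge
First back edge: Fay → Hana.

Fay->Hana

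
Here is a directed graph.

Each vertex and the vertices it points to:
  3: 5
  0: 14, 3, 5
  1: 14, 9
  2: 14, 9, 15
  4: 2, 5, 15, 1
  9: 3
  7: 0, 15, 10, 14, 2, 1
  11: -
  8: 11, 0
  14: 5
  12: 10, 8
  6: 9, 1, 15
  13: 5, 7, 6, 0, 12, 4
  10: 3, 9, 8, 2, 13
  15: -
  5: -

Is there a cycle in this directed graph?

Yes

DFS with white/gray/black marking, starting from 14:
14 gray
  5 gray
  5 black
14 black
3 gray
  3→5: 5 black — skip
3 black
0 gray
  0→14: 14 black — skip
  0→3: 3 black — skip
  0→5: 5 black — skip
0 black
1 gray
  1→14: 14 black — skip
  9 gray
    9→3: 3 black — skip
  9 black
1 black
2 gray
  2→14: 14 black — skip
  2→9: 9 black — skip
  15 gray
  15 black
2 black
4 gray
  4→2: 2 black — skip
  4→5: 5 black — skip
  4→15: 15 black — skip
  4→1: 1 black — skip
4 black
7 gray
  7→0: 0 black — skip
  7→15: 15 black — skip
  10 gray
    10→3: 3 black — skip
    10→9: 9 black — skip
    8 gray
      11 gray
      11 black
      8→0: 0 black — skip
    8 black
    10→2: 2 black — skip
    13 gray
      13→5: 5 black — skip
      13→7: 7 is gray → back edge
Back edge found, so a cycle exists: 7 → 10 → 13 → 7.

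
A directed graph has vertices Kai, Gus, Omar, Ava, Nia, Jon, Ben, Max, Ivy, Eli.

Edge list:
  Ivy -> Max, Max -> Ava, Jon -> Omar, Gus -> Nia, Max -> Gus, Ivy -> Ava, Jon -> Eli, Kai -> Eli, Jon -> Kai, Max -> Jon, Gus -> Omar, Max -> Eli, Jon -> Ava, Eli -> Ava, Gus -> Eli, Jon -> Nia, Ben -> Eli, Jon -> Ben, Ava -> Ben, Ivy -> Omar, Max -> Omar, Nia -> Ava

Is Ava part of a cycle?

Yes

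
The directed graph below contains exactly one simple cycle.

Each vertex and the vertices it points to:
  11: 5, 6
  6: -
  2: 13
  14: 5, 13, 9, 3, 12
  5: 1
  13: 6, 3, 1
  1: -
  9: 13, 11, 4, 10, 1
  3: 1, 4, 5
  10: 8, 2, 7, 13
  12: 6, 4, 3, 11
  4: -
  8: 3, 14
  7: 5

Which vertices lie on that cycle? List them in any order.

DFS with gray/black marking from 10:
10 gray
  8 gray
    3 gray
      1 gray
      1 black
      4 gray
      4 black
      5 gray
        5→1: 1 black — skip
      5 black
    3 black
    14 gray
      14→5: 5 black — skip
      13 gray
        6 gray
        6 black
        13→3: 3 black — skip
        13→1: 1 black — skip
      13 black
      9 gray
        9→13: 13 black — skip
        11 gray
          11→5: 5 black — skip
          11→6: 6 black — skip
        11 black
        9→4: 4 black — skip
        9→10: 10 is gray → back edge
Back edge closes the cycle 10 → 8 → 14 → 9 → 10; its vertices are {8, 9, 10, 14}.

8, 9, 10, 14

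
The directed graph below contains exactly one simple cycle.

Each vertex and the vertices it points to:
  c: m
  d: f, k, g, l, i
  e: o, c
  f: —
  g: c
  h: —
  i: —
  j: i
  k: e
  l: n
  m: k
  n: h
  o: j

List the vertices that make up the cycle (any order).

c, e, k, m

DFS with gray/black marking from k:
k gray
  e gray
    o gray
      j gray
        i gray
        i black
      j black
    o black
    c gray
      m gray
        m→k: k is gray → back edge
Back edge closes the cycle k → e → c → m → k; its vertices are {c, e, k, m}.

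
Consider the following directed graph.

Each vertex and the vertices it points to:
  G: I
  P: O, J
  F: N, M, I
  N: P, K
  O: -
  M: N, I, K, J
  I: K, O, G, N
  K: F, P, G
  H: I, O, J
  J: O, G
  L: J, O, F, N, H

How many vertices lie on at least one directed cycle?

8

A vertex is on a directed cycle iff it belongs to a strongly connected component of size ≥ 2 (or has a self-loop).
The vertices on cycles are {F, G, I, J, K, M, N, P} — 8 in total.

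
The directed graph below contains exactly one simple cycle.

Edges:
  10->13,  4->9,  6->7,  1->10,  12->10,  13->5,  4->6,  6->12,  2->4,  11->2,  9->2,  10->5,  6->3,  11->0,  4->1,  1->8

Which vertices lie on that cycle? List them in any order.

DFS with gray/black marking from 2:
2 gray
  4 gray
    6 gray
      12 gray
        10 gray
          13 gray
            5 gray
            5 black
          13 black
          10→5: 5 black — skip
        10 black
      12 black
      3 gray
      3 black
      7 gray
      7 black
    6 black
    1 gray
      1→10: 10 black — skip
      8 gray
      8 black
    1 black
    9 gray
      9→2: 2 is gray → back edge
Back edge closes the cycle 2 → 4 → 9 → 2; its vertices are {2, 4, 9}.

2, 4, 9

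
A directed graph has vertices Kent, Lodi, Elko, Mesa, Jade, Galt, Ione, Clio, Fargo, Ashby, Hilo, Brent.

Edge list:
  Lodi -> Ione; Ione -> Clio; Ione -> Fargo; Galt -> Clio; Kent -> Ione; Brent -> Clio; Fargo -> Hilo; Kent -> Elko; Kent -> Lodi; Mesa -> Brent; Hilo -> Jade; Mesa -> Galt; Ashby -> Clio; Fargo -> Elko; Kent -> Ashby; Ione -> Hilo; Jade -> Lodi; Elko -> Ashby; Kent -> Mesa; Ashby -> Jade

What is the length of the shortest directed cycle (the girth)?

For each vertex v, BFS finds the shortest path from v back to v.
The shortest such closed walk is Lodi → Ione → Hilo → Jade → Lodi, length 4.

4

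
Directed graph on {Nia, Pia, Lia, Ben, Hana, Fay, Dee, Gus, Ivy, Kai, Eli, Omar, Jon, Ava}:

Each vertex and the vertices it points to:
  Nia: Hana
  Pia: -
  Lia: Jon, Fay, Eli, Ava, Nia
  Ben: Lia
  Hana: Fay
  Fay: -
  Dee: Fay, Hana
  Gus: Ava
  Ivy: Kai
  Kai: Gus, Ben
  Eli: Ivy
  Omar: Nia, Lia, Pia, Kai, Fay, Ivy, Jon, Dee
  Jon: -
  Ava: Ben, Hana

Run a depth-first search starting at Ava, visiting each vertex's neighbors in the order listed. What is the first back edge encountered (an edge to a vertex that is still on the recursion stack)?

DFS from Ava (visiting each vertex's neighbors in the order listed); mark gray on enter, black on exit:
Ava gray
  Ben gray
    Lia gray
      Jon gray
      Jon black
      Fay gray
      Fay black
      Eli gray
        Ivy gray
          Kai gray
            Gus gray
              Gus→Ava: Ava is gray → back edge
First back edge: Gus → Ava.

Gus→Ava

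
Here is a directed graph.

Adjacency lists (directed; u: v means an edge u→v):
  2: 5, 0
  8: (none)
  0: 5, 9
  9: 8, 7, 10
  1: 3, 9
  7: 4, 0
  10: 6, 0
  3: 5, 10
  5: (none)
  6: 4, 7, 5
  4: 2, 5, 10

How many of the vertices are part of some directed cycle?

7

A vertex is on a directed cycle iff it belongs to a strongly connected component of size ≥ 2 (or has a self-loop).
The vertices on cycles are {0, 2, 4, 6, 7, 9, 10} — 7 in total.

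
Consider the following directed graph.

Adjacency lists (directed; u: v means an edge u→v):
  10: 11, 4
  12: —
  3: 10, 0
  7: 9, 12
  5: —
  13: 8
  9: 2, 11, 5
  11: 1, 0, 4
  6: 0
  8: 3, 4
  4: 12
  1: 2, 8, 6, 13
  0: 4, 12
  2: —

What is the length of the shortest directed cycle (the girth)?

For each vertex v, BFS finds the shortest path from v back to v.
The shortest such closed walk is 11 → 1 → 8 → 3 → 10 → 11, length 5.

5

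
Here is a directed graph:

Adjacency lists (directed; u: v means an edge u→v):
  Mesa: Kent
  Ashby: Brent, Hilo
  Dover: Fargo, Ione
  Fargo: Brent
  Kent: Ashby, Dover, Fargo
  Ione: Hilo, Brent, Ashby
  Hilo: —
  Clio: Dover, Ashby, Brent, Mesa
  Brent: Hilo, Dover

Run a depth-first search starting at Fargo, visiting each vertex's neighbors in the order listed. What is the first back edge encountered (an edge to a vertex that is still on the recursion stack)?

DFS from Fargo (visiting each vertex's neighbors in the order listed); mark gray on enter, black on exit:
Fargo gray
  Brent gray
    Hilo gray
    Hilo black
    Dover gray
      Dover→Fargo: Fargo is gray → back edge
First back edge: Dover → Fargo.

Dover→Fargo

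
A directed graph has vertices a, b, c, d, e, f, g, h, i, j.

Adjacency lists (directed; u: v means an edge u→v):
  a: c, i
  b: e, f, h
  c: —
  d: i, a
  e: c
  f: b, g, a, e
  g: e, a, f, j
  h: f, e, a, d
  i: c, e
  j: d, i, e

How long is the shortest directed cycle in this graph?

For each vertex v, BFS finds the shortest path from v back to v.
The shortest such closed walk is f → b → f, length 2.

2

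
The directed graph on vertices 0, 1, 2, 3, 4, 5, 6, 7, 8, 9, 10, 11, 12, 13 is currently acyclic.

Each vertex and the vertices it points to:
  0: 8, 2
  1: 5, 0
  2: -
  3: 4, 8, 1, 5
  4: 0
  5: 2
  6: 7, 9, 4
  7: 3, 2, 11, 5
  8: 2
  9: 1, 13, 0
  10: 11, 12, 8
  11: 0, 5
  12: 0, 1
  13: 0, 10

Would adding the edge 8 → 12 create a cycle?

Yes

Adding 8→12 creates a cycle iff 12 can already reach 8.
Path from 12: 12 → 0 → 8.
So 12 → … → 8 → 12 is a cycle.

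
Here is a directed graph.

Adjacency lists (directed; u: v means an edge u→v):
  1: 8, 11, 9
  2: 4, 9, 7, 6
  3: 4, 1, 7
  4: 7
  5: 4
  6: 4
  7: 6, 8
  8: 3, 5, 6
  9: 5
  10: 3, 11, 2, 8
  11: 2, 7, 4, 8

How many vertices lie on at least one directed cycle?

A vertex is on a directed cycle iff it belongs to a strongly connected component of size ≥ 2 (or has a self-loop).
The vertices on cycles are {1, 2, 3, 4, 5, 6, 7, 8, 9, 11} — 10 in total.

10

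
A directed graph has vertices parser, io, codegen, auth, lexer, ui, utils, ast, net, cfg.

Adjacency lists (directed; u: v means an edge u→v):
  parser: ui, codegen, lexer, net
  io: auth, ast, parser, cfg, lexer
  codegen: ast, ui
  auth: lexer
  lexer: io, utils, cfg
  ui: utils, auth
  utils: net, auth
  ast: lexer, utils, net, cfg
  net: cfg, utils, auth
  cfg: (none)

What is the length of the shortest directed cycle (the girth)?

For each vertex v, BFS finds the shortest path from v back to v.
The shortest such closed walk is io → lexer → io, length 2.

2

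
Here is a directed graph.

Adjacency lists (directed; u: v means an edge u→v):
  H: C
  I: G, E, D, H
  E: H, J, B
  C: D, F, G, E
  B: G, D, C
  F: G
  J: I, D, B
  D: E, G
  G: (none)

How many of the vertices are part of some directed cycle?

A vertex is on a directed cycle iff it belongs to a strongly connected component of size ≥ 2 (or has a self-loop).
The vertices on cycles are {B, C, D, E, H, I, J} — 7 in total.

7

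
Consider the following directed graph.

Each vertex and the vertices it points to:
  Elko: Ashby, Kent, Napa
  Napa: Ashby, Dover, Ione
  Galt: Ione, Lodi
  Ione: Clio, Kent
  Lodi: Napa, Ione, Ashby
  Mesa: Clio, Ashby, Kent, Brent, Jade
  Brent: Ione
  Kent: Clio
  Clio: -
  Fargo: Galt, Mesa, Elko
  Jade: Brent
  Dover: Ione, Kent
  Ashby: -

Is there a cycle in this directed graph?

No

DFS with white/gray/black marking, starting from Ione:
Ione gray
  Clio gray
  Clio black
  Kent gray
    Kent→Clio: Clio black — skip
  Kent black
Ione black
Elko gray
  Ashby gray
  Ashby black
  Elko→Kent: Kent black — skip
  Napa gray
    Napa→Ashby: Ashby black — skip
    Dover gray
      Dover→Ione: Ione black — skip
      Dover→Kent: Kent black — skip
    Dover black
    Napa→Ione: Ione black — skip
  Napa black
Elko black
Galt gray
  Galt→Ione: Ione black — skip
  Lodi gray
    Lodi→Napa: Napa black — skip
    Lodi→Ione: Ione black — skip
    Lodi→Ashby: Ashby black — skip
  Lodi black
Galt black
Mesa gray
  Mesa→Clio: Clio black — skip
  Mesa→Ashby: Ashby black — skip
  Mesa→Kent: Kent black — skip
  Brent gray
    Brent→Ione: Ione black — skip
  Brent black
  Jade gray
    Jade→Brent: Brent black — skip
  Jade black
Mesa black
Fargo gray
  Fargo→Galt: Galt black — skip
  Fargo→Mesa: Mesa black — skip
  Fargo→Elko: Elko black — skip
Fargo black
Every edge goes to a white or black vertex — no back edge, so the graph is acyclic.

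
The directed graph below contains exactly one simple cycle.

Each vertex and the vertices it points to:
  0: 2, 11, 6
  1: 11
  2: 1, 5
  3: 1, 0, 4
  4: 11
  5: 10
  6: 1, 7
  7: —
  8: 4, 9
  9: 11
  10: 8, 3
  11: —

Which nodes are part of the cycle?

0, 2, 3, 5, 10

DFS with gray/black marking from 0:
0 gray
  2 gray
    1 gray
      11 gray
      11 black
    1 black
    5 gray
      10 gray
        8 gray
          4 gray
            4→11: 11 black — skip
          4 black
          9 gray
            9→11: 11 black — skip
          9 black
        8 black
        3 gray
          3→1: 1 black — skip
          3→0: 0 is gray → back edge
Back edge closes the cycle 0 → 2 → 5 → 10 → 3 → 0; its vertices are {0, 2, 3, 5, 10}.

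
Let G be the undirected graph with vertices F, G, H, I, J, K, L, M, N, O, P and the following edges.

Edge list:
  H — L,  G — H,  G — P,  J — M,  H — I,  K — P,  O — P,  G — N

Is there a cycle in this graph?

DFS, tracking each vertex's parent; an edge to a visited non-parent vertex closes a cycle.
Start from M:
visit M (parent –)
  visit J (parent M)
    J–M: parent, skip
visit F (parent –)
visit G (parent –)
  visit H (parent G)
    H–G: parent, skip
    visit L (parent H)
      L–H: parent, skip
    visit I (parent H)
      I–H: parent, skip
  visit N (parent G)
    N–G: parent, skip
  visit P (parent G)
    visit K (parent P)
      K–P: parent, skip
    visit O (parent P)
      O–P: parent, skip
    P–G: parent, skip
No non-parent visited neighbor found — the graph is a forest.

No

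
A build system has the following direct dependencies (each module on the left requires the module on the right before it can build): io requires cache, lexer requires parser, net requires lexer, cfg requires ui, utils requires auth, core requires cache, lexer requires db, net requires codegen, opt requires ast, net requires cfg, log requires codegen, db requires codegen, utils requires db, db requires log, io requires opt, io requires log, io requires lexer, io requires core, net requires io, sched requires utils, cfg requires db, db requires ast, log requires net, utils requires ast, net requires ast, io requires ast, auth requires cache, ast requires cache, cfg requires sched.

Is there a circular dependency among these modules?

DFS with white/gray/black marking, starting from ui:
ui gray
ui black
utils gray
  auth gray
    cache gray
    cache black
  auth black
  db gray
    ast gray
      ast→cache: cache black — skip
    ast black
    log gray
      net gray
        codegen gray
        codegen black
        lexer gray
          parser gray
          parser black
          lexer→db: db is gray → back edge
Back edge found, so a cycle exists: db → log → net → lexer → db.

Yes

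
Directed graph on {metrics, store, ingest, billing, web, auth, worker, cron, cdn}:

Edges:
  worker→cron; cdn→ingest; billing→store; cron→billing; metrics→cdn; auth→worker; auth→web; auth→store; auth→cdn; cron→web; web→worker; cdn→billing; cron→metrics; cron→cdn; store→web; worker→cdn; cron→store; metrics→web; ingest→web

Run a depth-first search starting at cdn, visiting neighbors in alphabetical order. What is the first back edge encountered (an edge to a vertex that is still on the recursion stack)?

DFS from cdn (visiting neighbors in alphabetical order); mark gray on enter, black on exit:
cdn gray
  billing gray
    store gray
      web gray
        worker gray
          worker→cdn: cdn is gray → back edge
First back edge: worker → cdn.

worker->cdn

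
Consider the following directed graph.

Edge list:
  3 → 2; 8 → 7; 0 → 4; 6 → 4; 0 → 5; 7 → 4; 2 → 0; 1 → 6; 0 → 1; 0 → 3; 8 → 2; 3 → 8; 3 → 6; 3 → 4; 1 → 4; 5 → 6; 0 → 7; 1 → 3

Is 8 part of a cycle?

Yes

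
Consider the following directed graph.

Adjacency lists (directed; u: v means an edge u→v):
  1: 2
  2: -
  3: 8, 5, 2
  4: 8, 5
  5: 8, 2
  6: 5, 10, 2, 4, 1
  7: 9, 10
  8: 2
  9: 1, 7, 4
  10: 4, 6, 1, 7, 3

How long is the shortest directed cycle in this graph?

2

For each vertex v, BFS finds the shortest path from v back to v.
The shortest such closed walk is 9 → 7 → 9, length 2.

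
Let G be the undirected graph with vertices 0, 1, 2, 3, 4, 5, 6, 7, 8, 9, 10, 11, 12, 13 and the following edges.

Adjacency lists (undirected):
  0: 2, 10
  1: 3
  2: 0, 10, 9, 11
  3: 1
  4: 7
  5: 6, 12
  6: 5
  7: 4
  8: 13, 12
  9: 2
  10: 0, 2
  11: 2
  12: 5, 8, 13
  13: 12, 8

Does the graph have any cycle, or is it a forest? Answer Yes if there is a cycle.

Yes

DFS, tracking each vertex's parent; an edge to a visited non-parent vertex closes a cycle.
Start from 7:
visit 7 (parent –)
  visit 4 (parent 7)
    4–7: parent, skip
visit 0 (parent –)
  visit 2 (parent 0)
    2–0: parent, skip
    visit 10 (parent 2)
      10–0: 0 visited and ≠ parent → cycle
Cycle: 0 – 2 – 10 – 0.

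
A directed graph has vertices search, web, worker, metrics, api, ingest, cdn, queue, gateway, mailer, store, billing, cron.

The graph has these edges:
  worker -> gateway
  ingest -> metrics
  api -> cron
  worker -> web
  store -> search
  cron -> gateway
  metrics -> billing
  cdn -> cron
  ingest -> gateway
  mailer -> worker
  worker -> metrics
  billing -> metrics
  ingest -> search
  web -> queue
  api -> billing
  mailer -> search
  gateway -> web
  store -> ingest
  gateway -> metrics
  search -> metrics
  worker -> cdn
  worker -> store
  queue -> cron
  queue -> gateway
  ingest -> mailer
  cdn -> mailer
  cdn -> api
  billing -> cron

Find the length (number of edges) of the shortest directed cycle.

2

For each vertex v, BFS finds the shortest path from v back to v.
The shortest such closed walk is billing → metrics → billing, length 2.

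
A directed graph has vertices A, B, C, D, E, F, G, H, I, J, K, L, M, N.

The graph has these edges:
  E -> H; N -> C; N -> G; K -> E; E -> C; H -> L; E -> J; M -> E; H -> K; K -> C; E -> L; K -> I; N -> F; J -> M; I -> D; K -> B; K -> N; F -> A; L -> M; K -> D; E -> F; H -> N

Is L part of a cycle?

Yes

L is on a cycle iff L can reach itself via ≥1 edge.
L → M → E → L — yes.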